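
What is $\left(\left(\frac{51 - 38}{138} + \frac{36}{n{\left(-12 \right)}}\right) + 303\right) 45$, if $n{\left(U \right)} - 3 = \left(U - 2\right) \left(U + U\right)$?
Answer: $\frac{70921605}{5198} \approx 13644.0$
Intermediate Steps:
$n{\left(U \right)} = 3 + 2 U \left(-2 + U\right)$ ($n{\left(U \right)} = 3 + \left(U - 2\right) \left(U + U\right) = 3 + \left(-2 + U\right) 2 U = 3 + 2 U \left(-2 + U\right)$)
$\left(\left(\frac{51 - 38}{138} + \frac{36}{n{\left(-12 \right)}}\right) + 303\right) 45 = \left(\left(\frac{51 - 38}{138} + \frac{36}{3 - -48 + 2 \left(-12\right)^{2}}\right) + 303\right) 45 = \left(\left(13 \cdot \frac{1}{138} + \frac{36}{3 + 48 + 2 \cdot 144}\right) + 303\right) 45 = \left(\left(\frac{13}{138} + \frac{36}{3 + 48 + 288}\right) + 303\right) 45 = \left(\left(\frac{13}{138} + \frac{36}{339}\right) + 303\right) 45 = \left(\left(\frac{13}{138} + 36 \cdot \frac{1}{339}\right) + 303\right) 45 = \left(\left(\frac{13}{138} + \frac{12}{113}\right) + 303\right) 45 = \left(\frac{3125}{15594} + 303\right) 45 = \frac{4728107}{15594} \cdot 45 = \frac{70921605}{5198}$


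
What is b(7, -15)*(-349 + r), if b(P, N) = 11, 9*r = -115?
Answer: -35816/9 ≈ -3979.6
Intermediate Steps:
r = -115/9 (r = (⅑)*(-115) = -115/9 ≈ -12.778)
b(7, -15)*(-349 + r) = 11*(-349 - 115/9) = 11*(-3256/9) = -35816/9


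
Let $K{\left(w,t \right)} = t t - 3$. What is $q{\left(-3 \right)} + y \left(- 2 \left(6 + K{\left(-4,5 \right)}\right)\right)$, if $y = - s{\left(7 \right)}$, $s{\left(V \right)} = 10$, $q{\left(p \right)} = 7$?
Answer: $567$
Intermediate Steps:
$K{\left(w,t \right)} = -3 + t^{2}$ ($K{\left(w,t \right)} = t^{2} - 3 = -3 + t^{2}$)
$y = -10$ ($y = \left(-1\right) 10 = -10$)
$q{\left(-3 \right)} + y \left(- 2 \left(6 + K{\left(-4,5 \right)}\right)\right) = 7 - 10 \left(- 2 \left(6 - \left(3 - 5^{2}\right)\right)\right) = 7 - 10 \left(- 2 \left(6 + \left(-3 + 25\right)\right)\right) = 7 - 10 \left(- 2 \left(6 + 22\right)\right) = 7 - 10 \left(\left(-2\right) 28\right) = 7 - -560 = 7 + 560 = 567$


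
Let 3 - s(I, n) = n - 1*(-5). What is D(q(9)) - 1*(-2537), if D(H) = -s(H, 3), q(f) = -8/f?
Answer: 2542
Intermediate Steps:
s(I, n) = -2 - n (s(I, n) = 3 - (n - 1*(-5)) = 3 - (n + 5) = 3 - (5 + n) = 3 + (-5 - n) = -2 - n)
D(H) = 5 (D(H) = -(-2 - 1*3) = -(-2 - 3) = -1*(-5) = 5)
D(q(9)) - 1*(-2537) = 5 - 1*(-2537) = 5 + 2537 = 2542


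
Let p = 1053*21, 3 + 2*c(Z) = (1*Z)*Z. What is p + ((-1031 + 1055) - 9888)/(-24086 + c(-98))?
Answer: 284313417/12857 ≈ 22114.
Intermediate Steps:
c(Z) = -3/2 + Z**2/2 (c(Z) = -3/2 + ((1*Z)*Z)/2 = -3/2 + (Z*Z)/2 = -3/2 + Z**2/2)
p = 22113
p + ((-1031 + 1055) - 9888)/(-24086 + c(-98)) = 22113 + ((-1031 + 1055) - 9888)/(-24086 + (-3/2 + (1/2)*(-98)**2)) = 22113 + (24 - 9888)/(-24086 + (-3/2 + (1/2)*9604)) = 22113 - 9864/(-24086 + (-3/2 + 4802)) = 22113 - 9864/(-24086 + 9601/2) = 22113 - 9864/(-38571/2) = 22113 - 9864*(-2/38571) = 22113 + 6576/12857 = 284313417/12857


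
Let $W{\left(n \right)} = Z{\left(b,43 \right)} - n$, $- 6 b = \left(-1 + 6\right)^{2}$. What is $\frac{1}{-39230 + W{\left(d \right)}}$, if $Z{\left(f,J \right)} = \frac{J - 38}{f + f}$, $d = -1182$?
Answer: $- \frac{5}{190243} \approx -2.6282 \cdot 10^{-5}$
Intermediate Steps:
$b = - \frac{25}{6}$ ($b = - \frac{\left(-1 + 6\right)^{2}}{6} = - \frac{5^{2}}{6} = \left(- \frac{1}{6}\right) 25 = - \frac{25}{6} \approx -4.1667$)
$Z{\left(f,J \right)} = \frac{-38 + J}{2 f}$
$W{\left(n \right)} = - \frac{3}{5} - n$ ($W{\left(n \right)} = \frac{-38 + 43}{2 \left(- \frac{25}{6}\right)} - n = \frac{1}{2} \left(- \frac{6}{25}\right) 5 - n = - \frac{3}{5} - n$)
$\frac{1}{-39230 + W{\left(d \right)}} = \frac{1}{-39230 - - \frac{5907}{5}} = \frac{1}{-39230 + \left(- \frac{3}{5} + 1182\right)} = \frac{1}{-39230 + \frac{5907}{5}} = \frac{1}{- \frac{190243}{5}} = - \frac{5}{190243}$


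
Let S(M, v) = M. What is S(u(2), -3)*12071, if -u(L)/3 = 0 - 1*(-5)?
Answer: -181065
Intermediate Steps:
u(L) = -15 (u(L) = -3*(0 - 1*(-5)) = -3*(0 + 5) = -3*5 = -15)
S(u(2), -3)*12071 = -15*12071 = -181065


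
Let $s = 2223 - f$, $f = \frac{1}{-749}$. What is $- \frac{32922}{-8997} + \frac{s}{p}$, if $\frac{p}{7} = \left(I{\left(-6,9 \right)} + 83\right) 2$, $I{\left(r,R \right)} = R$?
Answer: $\frac{3895042115}{723292822} \approx 5.3852$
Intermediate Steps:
$f = - \frac{1}{749} \approx -0.0013351$
$s = \frac{1665028}{749}$ ($s = 2223 - - \frac{1}{749} = 2223 + \frac{1}{749} = \frac{1665028}{749} \approx 2223.0$)
$p = 1288$ ($p = 7 \left(9 + 83\right) 2 = 7 \cdot 92 \cdot 2 = 7 \cdot 184 = 1288$)
$- \frac{32922}{-8997} + \frac{s}{p} = - \frac{32922}{-8997} + \frac{1665028}{749 \cdot 1288} = \left(-32922\right) \left(- \frac{1}{8997}\right) + \frac{1665028}{749} \cdot \frac{1}{1288} = \frac{10974}{2999} + \frac{416257}{241178} = \frac{3895042115}{723292822}$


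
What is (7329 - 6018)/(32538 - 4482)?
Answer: 437/9352 ≈ 0.046728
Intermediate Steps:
(7329 - 6018)/(32538 - 4482) = 1311/28056 = 1311*(1/28056) = 437/9352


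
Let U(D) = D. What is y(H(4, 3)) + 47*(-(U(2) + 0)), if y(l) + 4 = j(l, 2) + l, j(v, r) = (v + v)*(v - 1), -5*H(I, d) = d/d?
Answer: -2443/25 ≈ -97.720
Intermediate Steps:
H(I, d) = -⅕ (H(I, d) = -d/(5*d) = -⅕*1 = -⅕)
j(v, r) = 2*v*(-1 + v) (j(v, r) = (2*v)*(-1 + v) = 2*v*(-1 + v))
y(l) = -4 + l + 2*l*(-1 + l) (y(l) = -4 + (2*l*(-1 + l) + l) = -4 + (l + 2*l*(-1 + l)) = -4 + l + 2*l*(-1 + l))
y(H(4, 3)) + 47*(-(U(2) + 0)) = (-4 - 1*(-⅕) + 2*(-⅕)²) + 47*(-(2 + 0)) = (-4 + ⅕ + 2*(1/25)) + 47*(-1*2) = (-4 + ⅕ + 2/25) + 47*(-2) = -93/25 - 94 = -2443/25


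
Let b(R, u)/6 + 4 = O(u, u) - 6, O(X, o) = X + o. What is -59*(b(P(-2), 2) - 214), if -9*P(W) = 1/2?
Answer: 14750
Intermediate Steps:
P(W) = -1/18 (P(W) = -1/9/2 = -1/9*1/2 = -1/18)
b(R, u) = -60 + 12*u (b(R, u) = -24 + 6*((u + u) - 6) = -24 + 6*(2*u - 6) = -24 + 6*(-6 + 2*u) = -24 + (-36 + 12*u) = -60 + 12*u)
-59*(b(P(-2), 2) - 214) = -59*((-60 + 12*2) - 214) = -59*((-60 + 24) - 214) = -59*(-36 - 214) = -59*(-250) = 14750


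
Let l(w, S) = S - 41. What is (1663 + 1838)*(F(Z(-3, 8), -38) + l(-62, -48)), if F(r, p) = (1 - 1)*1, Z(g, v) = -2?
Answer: -311589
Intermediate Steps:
F(r, p) = 0 (F(r, p) = 0*1 = 0)
l(w, S) = -41 + S
(1663 + 1838)*(F(Z(-3, 8), -38) + l(-62, -48)) = (1663 + 1838)*(0 + (-41 - 48)) = 3501*(0 - 89) = 3501*(-89) = -311589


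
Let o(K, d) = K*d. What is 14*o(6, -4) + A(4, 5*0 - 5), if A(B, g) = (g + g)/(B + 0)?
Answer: -677/2 ≈ -338.50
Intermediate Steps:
A(B, g) = 2*g/B (A(B, g) = (2*g)/B = 2*g/B)
14*o(6, -4) + A(4, 5*0 - 5) = 14*(6*(-4)) + 2*(5*0 - 5)/4 = 14*(-24) + 2*(0 - 5)*(¼) = -336 + 2*(-5)*(¼) = -336 - 5/2 = -677/2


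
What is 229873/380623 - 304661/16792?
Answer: -112100956387/6391421416 ≈ -17.539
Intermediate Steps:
229873/380623 - 304661/16792 = -112100956387/6391421416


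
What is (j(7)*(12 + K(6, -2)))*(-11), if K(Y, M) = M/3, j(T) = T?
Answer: -2618/3 ≈ -872.67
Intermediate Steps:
K(Y, M) = M/3 (K(Y, M) = M*(1/3) = M/3)
(j(7)*(12 + K(6, -2)))*(-11) = (7*(12 + (1/3)*(-2)))*(-11) = (7*(12 - 2/3))*(-11) = (7*(34/3))*(-11) = (238/3)*(-11) = -2618/3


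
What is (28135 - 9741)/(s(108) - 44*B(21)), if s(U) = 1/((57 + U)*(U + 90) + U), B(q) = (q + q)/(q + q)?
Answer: -602918532/1442231 ≈ -418.05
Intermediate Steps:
B(q) = 1 (B(q) = (2*q)/((2*q)) = (2*q)*(1/(2*q)) = 1)
s(U) = 1/(U + (57 + U)*(90 + U)) (s(U) = 1/((57 + U)*(90 + U) + U) = 1/(U + (57 + U)*(90 + U)))
(28135 - 9741)/(s(108) - 44*B(21)) = (28135 - 9741)/(1/(5130 + 108² + 148*108) - 44*1) = 18394/(1/(5130 + 11664 + 15984) - 44) = 18394/(1/32778 - 44) = 18394/(-1442231/32778) = 18394*(-32778/1442231) = -602918532/1442231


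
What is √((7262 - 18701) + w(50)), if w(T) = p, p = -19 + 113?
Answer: I*√11345 ≈ 106.51*I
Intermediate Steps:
p = 94
w(T) = 94
√((7262 - 18701) + w(50)) = √((7262 - 18701) + 94) = √(-11439 + 94) = √(-11345) = I*√11345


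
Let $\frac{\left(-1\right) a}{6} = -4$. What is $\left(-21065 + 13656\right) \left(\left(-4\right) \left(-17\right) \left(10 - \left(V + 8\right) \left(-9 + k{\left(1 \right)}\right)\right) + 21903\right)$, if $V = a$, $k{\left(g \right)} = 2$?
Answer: $-280171335$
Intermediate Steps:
$a = 24$ ($a = \left(-6\right) \left(-4\right) = 24$)
$V = 24$
$\left(-21065 + 13656\right) \left(\left(-4\right) \left(-17\right) \left(10 - \left(V + 8\right) \left(-9 + k{\left(1 \right)}\right)\right) + 21903\right) = \left(-21065 + 13656\right) \left(\left(-4\right) \left(-17\right) \left(10 - \left(24 + 8\right) \left(-9 + 2\right)\right) + 21903\right) = - 7409 \left(68 \left(10 - 32 \left(-7\right)\right) + 21903\right) = - 7409 \left(68 \left(10 - -224\right) + 21903\right) = - 7409 \left(68 \left(10 + 224\right) + 21903\right) = - 7409 \left(68 \cdot 234 + 21903\right) = - 7409 \left(15912 + 21903\right) = \left(-7409\right) 37815 = -280171335$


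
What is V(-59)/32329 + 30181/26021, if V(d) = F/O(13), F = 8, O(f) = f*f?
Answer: 164897149949/142168361621 ≈ 1.1599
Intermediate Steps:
O(f) = f²
V(d) = 8/169 (V(d) = 8/(13²) = 8/169)
V(-59)/32329 + 30181/26021 = (8/169)/32329 + 30181/26021 = (8/169)*(1/32329) + 30181*(1/26021) = 8/5463601 + 30181/26021 = 164897149949/142168361621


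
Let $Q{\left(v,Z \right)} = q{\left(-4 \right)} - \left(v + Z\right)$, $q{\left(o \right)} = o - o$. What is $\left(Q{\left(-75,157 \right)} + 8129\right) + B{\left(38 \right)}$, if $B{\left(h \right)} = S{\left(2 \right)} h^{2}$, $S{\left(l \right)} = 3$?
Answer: $12379$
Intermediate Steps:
$q{\left(o \right)} = 0$
$Q{\left(v,Z \right)} = - Z - v$ ($Q{\left(v,Z \right)} = 0 - \left(v + Z\right) = 0 - \left(Z + v\right) = - Z - v$)
$B{\left(h \right)} = 3 h^{2}$
$\left(Q{\left(-75,157 \right)} + 8129\right) + B{\left(38 \right)} = \left(\left(\left(-1\right) 157 - -75\right) + 8129\right) + 3 \cdot 38^{2} = \left(\left(-157 + 75\right) + 8129\right) + 3 \cdot 1444 = \left(-82 + 8129\right) + 4332 = 8047 + 4332 = 12379$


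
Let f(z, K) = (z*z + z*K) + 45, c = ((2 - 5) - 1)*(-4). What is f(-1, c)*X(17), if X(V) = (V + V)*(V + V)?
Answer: 34680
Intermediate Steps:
X(V) = 4*V² (X(V) = (2*V)*(2*V) = 4*V²)
c = 16 (c = (-3 - 1)*(-4) = -4*(-4) = 16)
f(z, K) = 45 + z² + K*z (f(z, K) = (z² + K*z) + 45 = 45 + z² + K*z)
f(-1, c)*X(17) = (45 + (-1)² + 16*(-1))*(4*17²) = (45 + 1 - 16)*(4*289) = 30*1156 = 34680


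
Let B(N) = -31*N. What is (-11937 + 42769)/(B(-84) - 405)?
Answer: 30832/2199 ≈ 14.021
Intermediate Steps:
(-11937 + 42769)/(B(-84) - 405) = (-11937 + 42769)/(-31*(-84) - 405) = 30832/(2604 - 405) = 30832/2199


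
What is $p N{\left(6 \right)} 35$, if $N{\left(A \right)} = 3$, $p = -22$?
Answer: $-2310$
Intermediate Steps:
$p N{\left(6 \right)} 35 = \left(-22\right) 3 \cdot 35 = \left(-66\right) 35 = -2310$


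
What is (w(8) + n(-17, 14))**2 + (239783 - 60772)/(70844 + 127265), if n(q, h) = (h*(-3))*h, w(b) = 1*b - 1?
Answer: 66874051160/198109 ≈ 3.3756e+5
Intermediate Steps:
w(b) = -1 + b (w(b) = b - 1 = -1 + b)
n(q, h) = -3*h**2 (n(q, h) = (-3*h)*h = -3*h**2)
(w(8) + n(-17, 14))**2 + (239783 - 60772)/(70844 + 127265) = ((-1 + 8) - 3*14**2)**2 + (239783 - 60772)/(70844 + 127265) = (7 - 3*196)**2 + 179011/198109 = (7 - 588)**2 + 179011*(1/198109) = (-581)**2 + 179011/198109 = 337561 + 179011/198109 = 66874051160/198109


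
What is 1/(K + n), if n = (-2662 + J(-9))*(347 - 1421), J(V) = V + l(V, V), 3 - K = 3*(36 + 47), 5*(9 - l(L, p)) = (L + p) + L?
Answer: 5/14264712 ≈ 3.5052e-7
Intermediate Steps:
l(L, p) = 9 - 2*L/5 - p/5 (l(L, p) = 9 - ((L + p) + L)/5 = 9 - (p + 2*L)/5 = 9 + (-2*L/5 - p/5) = 9 - 2*L/5 - p/5)
K = -246 (K = 3 - 3*(36 + 47) = 3 - 3*83 = 3 - 1*249 = 3 - 249 = -246)
J(V) = 9 + 2*V/5 (J(V) = V + (9 - 2*V/5 - V/5) = V + (9 - 3*V/5) = 9 + 2*V/5)
n = 14265942/5 (n = (-2662 + (9 + (⅖)*(-9)))*(347 - 1421) = (-2662 + (9 - 18/5))*(-1074) = (-2662 + 27/5)*(-1074) = -13283/5*(-1074) = 14265942/5 ≈ 2.8532e+6)
1/(K + n) = 1/(-246 + 14265942/5) = 1/(14264712/5) = 5/14264712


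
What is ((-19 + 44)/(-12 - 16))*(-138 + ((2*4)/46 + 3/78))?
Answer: 294275/2392 ≈ 123.02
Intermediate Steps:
((-19 + 44)/(-12 - 16))*(-138 + ((2*4)/46 + 3/78)) = (25/(-28))*(-138 + (8*(1/46) + 3*(1/78))) = (25*(-1/28))*(-138 + (4/23 + 1/26)) = -25*(-138 + 127/598)/28 = -25/28*(-82397/598) = 294275/2392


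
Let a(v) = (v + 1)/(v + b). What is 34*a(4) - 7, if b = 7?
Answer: 93/11 ≈ 8.4545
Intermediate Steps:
a(v) = (1 + v)/(7 + v) (a(v) = (v + 1)/(v + 7) = (1 + v)/(7 + v))
34*a(4) - 7 = 34*((1 + 4)/(7 + 4)) - 7 = 34*(5/11) - 7 = 170/11 - 7 = 93/11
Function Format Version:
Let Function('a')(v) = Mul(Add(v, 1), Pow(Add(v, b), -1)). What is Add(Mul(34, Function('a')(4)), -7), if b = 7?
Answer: Rational(93, 11) ≈ 8.4545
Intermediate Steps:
Function('a')(v) = Mul(Pow(Add(7, v), -1), Add(1, v)) (Function('a')(v) = Mul(Add(v, 1), Pow(Add(v, 7), -1)) = Mul(Add(1, v), Pow(Add(7, v), -1)) = Mul(Pow(Add(7, v), -1), Add(1, v)))
Add(Mul(34, Function('a')(4)), -7) = Add(Mul(34, Mul(Pow(Add(7, 4), -1), Add(1, 4))), -7) = Add(Mul(34, Mul(Pow(11, -1), 5)), -7) = Add(Mul(34, Mul(Rational(1, 11), 5)), -7) = Add(Mul(34, Rational(5, 11)), -7) = Add(Rational(170, 11), -7) = Rational(93, 11)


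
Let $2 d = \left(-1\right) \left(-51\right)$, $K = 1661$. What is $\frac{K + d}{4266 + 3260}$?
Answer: $\frac{3373}{15052} \approx 0.22409$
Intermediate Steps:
$d = \frac{51}{2}$ ($d = \frac{\left(-1\right) \left(-51\right)}{2} = \frac{1}{2} \cdot 51 = \frac{51}{2} \approx 25.5$)
$\frac{K + d}{4266 + 3260} = \frac{1661 + \frac{51}{2}}{4266 + 3260} = \frac{3373}{2 \cdot 7526} = \frac{3373}{2} \cdot \frac{1}{7526} = \frac{3373}{15052}$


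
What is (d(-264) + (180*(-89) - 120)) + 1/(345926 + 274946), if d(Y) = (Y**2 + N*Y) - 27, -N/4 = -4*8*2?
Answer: -8726355959/620872 ≈ -14055.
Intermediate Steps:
N = 256 (N = -4*(-4*8)*2 = -(-128)*2 = -4*(-64) = 256)
d(Y) = -27 + Y**2 + 256*Y (d(Y) = (Y**2 + 256*Y) - 27 = -27 + Y**2 + 256*Y)
(d(-264) + (180*(-89) - 120)) + 1/(345926 + 274946) = ((-27 + (-264)**2 + 256*(-264)) + (180*(-89) - 120)) + 1/(345926 + 274946) = ((-27 + 69696 - 67584) + (-16020 - 120)) + 1/620872 = (2085 - 16140) + 1/620872 = -14055 + 1/620872 = -8726355959/620872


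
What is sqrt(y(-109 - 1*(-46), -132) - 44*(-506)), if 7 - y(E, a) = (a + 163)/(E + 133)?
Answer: sqrt(109125730)/70 ≈ 149.23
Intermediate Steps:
y(E, a) = 7 - (163 + a)/(133 + E) (y(E, a) = 7 - (a + 163)/(E + 133) = 7 - (163 + a)/(133 + E))
sqrt(y(-109 - 1*(-46), -132) - 44*(-506)) = sqrt((768 - 1*(-132) + 7*(-109 - 1*(-46)))/(133 + (-109 - 1*(-46))) - 44*(-506)) = sqrt((768 + 132 + 7*(-109 + 46))/(133 + (-109 + 46)) + 22264) = sqrt((768 + 132 + 7*(-63))/(133 - 63) + 22264) = sqrt((768 + 132 - 441)/70 + 22264) = sqrt((1/70)*459 + 22264) = sqrt(459/70 + 22264) = sqrt(1558939/70) = sqrt(109125730)/70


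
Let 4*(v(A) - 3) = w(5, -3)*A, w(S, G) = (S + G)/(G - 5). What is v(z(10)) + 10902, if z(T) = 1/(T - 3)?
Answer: 1221359/112 ≈ 10905.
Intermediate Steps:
z(T) = 1/(-3 + T)
w(S, G) = (G + S)/(-5 + G)
v(A) = 3 - A/16 (v(A) = 3 + (((-3 + 5)/(-5 - 3))*A)/4 = 3 + ((2/(-8))*A)/4 = 3 + ((-⅛*2)*A)/4 = 3 + (-A/4)/4 = 3 - A/16)
v(z(10)) + 10902 = (3 - 1/(16*(-3 + 10))) + 10902 = (3 - 1/16/7) + 10902 = (3 - 1/16*⅐) + 10902 = (3 - 1/112) + 10902 = 335/112 + 10902 = 1221359/112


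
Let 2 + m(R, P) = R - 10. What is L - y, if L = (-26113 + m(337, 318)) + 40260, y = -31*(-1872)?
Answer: -43560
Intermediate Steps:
m(R, P) = -12 + R (m(R, P) = -2 + (R - 10) = -2 + (-10 + R) = -12 + R)
y = 58032
L = 14472 (L = (-26113 + (-12 + 337)) + 40260 = (-26113 + 325) + 40260 = -25788 + 40260 = 14472)
L - y = 14472 - 1*58032 = 14472 - 58032 = -43560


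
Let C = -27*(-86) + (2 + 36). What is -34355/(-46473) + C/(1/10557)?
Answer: 1157852522315/46473 ≈ 2.4915e+7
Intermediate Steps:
C = 2360 (C = 2322 + 38 = 2360)
-34355/(-46473) + C/(1/10557) = -34355/(-46473) + 2360/(1/10557) = -34355*(-1/46473) + 2360/(1/10557) = 34355/46473 + 2360*10557 = 34355/46473 + 24914520 = 1157852522315/46473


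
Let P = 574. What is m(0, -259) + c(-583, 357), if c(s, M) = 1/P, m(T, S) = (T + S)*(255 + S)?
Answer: 594665/574 ≈ 1036.0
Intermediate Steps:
m(T, S) = (255 + S)*(S + T) (m(T, S) = (S + T)*(255 + S) = (255 + S)*(S + T))
c(s, M) = 1/574
m(0, -259) + c(-583, 357) = ((-259)**2 + 255*(-259) + 255*0 - 259*0) + 1/574 = (67081 - 66045 + 0 + 0) + 1/574 = 1036 + 1/574 = 594665/574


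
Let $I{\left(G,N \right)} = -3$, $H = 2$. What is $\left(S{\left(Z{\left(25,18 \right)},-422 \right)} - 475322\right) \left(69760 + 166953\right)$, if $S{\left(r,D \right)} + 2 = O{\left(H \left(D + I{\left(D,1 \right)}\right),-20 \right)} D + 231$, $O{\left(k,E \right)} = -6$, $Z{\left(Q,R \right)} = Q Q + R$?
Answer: $-111861331993$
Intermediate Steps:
$Z{\left(Q,R \right)} = R + Q^{2}$ ($Z{\left(Q,R \right)} = Q^{2} + R = R + Q^{2}$)
$S{\left(r,D \right)} = 229 - 6 D$ ($S{\left(r,D \right)} = -2 - \left(-231 + 6 D\right) = 229 - 6 D$)
$\left(S{\left(Z{\left(25,18 \right)},-422 \right)} - 475322\right) \left(69760 + 166953\right) = \left(\left(229 - -2532\right) - 475322\right) \left(69760 + 166953\right) = \left(\left(229 + 2532\right) - 475322\right) 236713 = \left(2761 - 475322\right) 236713 = \left(-472561\right) 236713 = -111861331993$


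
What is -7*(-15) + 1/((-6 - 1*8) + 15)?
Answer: 106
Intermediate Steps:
-7*(-15) + 1/((-6 - 1*8) + 15) = 105 + 1/((-6 - 8) + 15) = 105 + 1/(-14 + 15) = 105 + 1/1 = 105 + 1 = 106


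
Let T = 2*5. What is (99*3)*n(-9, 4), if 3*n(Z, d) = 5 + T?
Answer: 1485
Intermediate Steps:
T = 10
n(Z, d) = 5 (n(Z, d) = (5 + 10)/3 = (⅓)*15 = 5)
(99*3)*n(-9, 4) = (99*3)*5 = 297*5 = 1485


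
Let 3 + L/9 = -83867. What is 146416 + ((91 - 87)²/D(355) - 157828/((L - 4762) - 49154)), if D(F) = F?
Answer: 21018404879078/143552415 ≈ 1.4642e+5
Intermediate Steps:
L = -754830 (L = -27 + 9*(-83867) = -27 - 754803 = -754830)
146416 + ((91 - 87)²/D(355) - 157828/((L - 4762) - 49154)) = 146416 + ((91 - 87)²/355 - 157828/((-754830 - 4762) - 49154)) = 146416 + (4²*(1/355) - 157828/(-759592 - 49154)) = 146416 + (16*(1/355) - 157828/(-808746)) = 146416 + (16/355 - 157828*(-1/808746)) = 146416 + (16/355 + 78914/404373) = 146416 + 34484438/143552415 = 21018404879078/143552415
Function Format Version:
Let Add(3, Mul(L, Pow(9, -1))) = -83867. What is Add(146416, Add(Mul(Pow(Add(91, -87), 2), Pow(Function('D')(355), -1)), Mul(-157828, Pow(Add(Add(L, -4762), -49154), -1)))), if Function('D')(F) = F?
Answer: Rational(21018404879078, 143552415) ≈ 1.4642e+5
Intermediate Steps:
L = -754830 (L = Add(-27, Mul(9, -83867)) = Add(-27, -754803) = -754830)
Add(146416, Add(Mul(Pow(Add(91, -87), 2), Pow(Function('D')(355), -1)), Mul(-157828, Pow(Add(Add(L, -4762), -49154), -1)))) = Add(146416, Add(Mul(Pow(Add(91, -87), 2), Pow(355, -1)), Mul(-157828, Pow(Add(Add(-754830, -4762), -49154), -1)))) = Add(146416, Add(Mul(Pow(4, 2), Rational(1, 355)), Mul(-157828, Pow(Add(-759592, -49154), -1)))) = Add(146416, Add(Mul(16, Rational(1, 355)), Mul(-157828, Pow(-808746, -1)))) = Add(146416, Add(Rational(16, 355), Mul(-157828, Rational(-1, 808746)))) = Add(146416, Add(Rational(16, 355), Rational(78914, 404373))) = Add(146416, Rational(34484438, 143552415)) = Rational(21018404879078, 143552415)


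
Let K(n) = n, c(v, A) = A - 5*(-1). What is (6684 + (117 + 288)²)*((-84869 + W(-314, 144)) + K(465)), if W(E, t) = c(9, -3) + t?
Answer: -14383598922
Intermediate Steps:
c(v, A) = 5 + A (c(v, A) = A + 5 = 5 + A)
W(E, t) = 2 + t (W(E, t) = (5 - 3) + t = 2 + t)
(6684 + (117 + 288)²)*((-84869 + W(-314, 144)) + K(465)) = (6684 + (117 + 288)²)*((-84869 + (2 + 144)) + 465) = (6684 + 405²)*((-84869 + 146) + 465) = (6684 + 164025)*(-84723 + 465) = 170709*(-84258) = -14383598922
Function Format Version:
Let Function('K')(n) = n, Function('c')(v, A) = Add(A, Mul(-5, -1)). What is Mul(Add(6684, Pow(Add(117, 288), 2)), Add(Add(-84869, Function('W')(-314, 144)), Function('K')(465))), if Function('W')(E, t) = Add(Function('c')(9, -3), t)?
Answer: -14383598922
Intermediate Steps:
Function('c')(v, A) = Add(5, A) (Function('c')(v, A) = Add(A, 5) = Add(5, A))
Function('W')(E, t) = Add(2, t) (Function('W')(E, t) = Add(Add(5, -3), t) = Add(2, t))
Mul(Add(6684, Pow(Add(117, 288), 2)), Add(Add(-84869, Function('W')(-314, 144)), Function('K')(465))) = Mul(Add(6684, Pow(Add(117, 288), 2)), Add(Add(-84869, Add(2, 144)), 465)) = Mul(Add(6684, Pow(405, 2)), Add(Add(-84869, 146), 465)) = Mul(Add(6684, 164025), Add(-84723, 465)) = Mul(170709, -84258) = -14383598922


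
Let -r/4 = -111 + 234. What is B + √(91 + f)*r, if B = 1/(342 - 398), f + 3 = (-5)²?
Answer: -1/56 - 492*√113 ≈ -5230.0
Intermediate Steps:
f = 22 (f = -3 + (-5)² = -3 + 25 = 22)
B = -1/56 (B = 1/(-56) = -1/56 ≈ -0.017857)
r = -492 (r = -4*(-111 + 234) = -4*123 = -492)
B + √(91 + f)*r = -1/56 + √(91 + 22)*(-492) = -1/56 + √113*(-492) = -1/56 - 492*√113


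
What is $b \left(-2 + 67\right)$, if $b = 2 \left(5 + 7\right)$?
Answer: $1560$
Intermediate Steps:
$b = 24$ ($b = 2 \cdot 12 = 24$)
$b \left(-2 + 67\right) = 24 \left(-2 + 67\right) = 24 \cdot 65 = 1560$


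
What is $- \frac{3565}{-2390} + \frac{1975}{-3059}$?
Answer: $\frac{1237017}{1462202} \approx 0.846$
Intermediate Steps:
$- \frac{3565}{-2390} + \frac{1975}{-3059} = \left(-3565\right) \left(- \frac{1}{2390}\right) + 1975 \left(- \frac{1}{3059}\right) = \frac{713}{478} - \frac{1975}{3059} = \frac{1237017}{1462202}$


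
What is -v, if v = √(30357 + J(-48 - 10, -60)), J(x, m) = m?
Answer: -√30297 ≈ -174.06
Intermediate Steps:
v = √30297 (v = √(30357 - 60) = √30297 ≈ 174.06)
-v = -√30297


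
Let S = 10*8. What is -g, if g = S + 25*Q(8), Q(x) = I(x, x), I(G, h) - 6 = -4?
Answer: -130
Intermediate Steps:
I(G, h) = 2 (I(G, h) = 6 - 4 = 2)
Q(x) = 2
S = 80
g = 130 (g = 80 + 25*2 = 80 + 50 = 130)
-g = -1*130 = -130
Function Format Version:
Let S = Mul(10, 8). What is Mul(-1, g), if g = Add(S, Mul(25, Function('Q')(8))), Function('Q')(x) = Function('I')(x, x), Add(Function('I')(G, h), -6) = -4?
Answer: -130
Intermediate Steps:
Function('I')(G, h) = 2 (Function('I')(G, h) = Add(6, -4) = 2)
Function('Q')(x) = 2
S = 80
g = 130 (g = Add(80, Mul(25, 2)) = Add(80, 50) = 130)
Mul(-1, g) = Mul(-1, 130) = -130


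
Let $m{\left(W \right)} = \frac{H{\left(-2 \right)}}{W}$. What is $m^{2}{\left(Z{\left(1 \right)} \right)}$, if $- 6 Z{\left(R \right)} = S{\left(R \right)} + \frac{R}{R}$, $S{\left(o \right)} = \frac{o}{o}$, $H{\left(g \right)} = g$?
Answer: $36$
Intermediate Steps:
$S{\left(o \right)} = 1$
$Z{\left(R \right)} = - \frac{1}{3}$ ($Z{\left(R \right)} = - \frac{1 + \frac{R}{R}}{6} = - \frac{1 + 1}{6} = \left(- \frac{1}{6}\right) 2 = - \frac{1}{3}$)
$m{\left(W \right)} = - \frac{2}{W}$
$m^{2}{\left(Z{\left(1 \right)} \right)} = \left(- \frac{2}{- \frac{1}{3}}\right)^{2} = \left(\left(-2\right) \left(-3\right)\right)^{2} = 6^{2} = 36$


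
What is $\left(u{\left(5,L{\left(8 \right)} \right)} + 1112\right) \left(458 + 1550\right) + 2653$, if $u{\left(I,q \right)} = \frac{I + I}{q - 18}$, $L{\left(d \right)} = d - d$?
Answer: $\frac{20109901}{9} \approx 2.2344 \cdot 10^{6}$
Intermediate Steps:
$L{\left(d \right)} = 0$
$u{\left(I,q \right)} = \frac{2 I}{-18 + q}$ ($u{\left(I,q \right)} = \frac{2 I}{q - 18} = \frac{2 I}{-18 + q}$)
$\left(u{\left(5,L{\left(8 \right)} \right)} + 1112\right) \left(458 + 1550\right) + 2653 = \left(2 \cdot 5 \frac{1}{-18 + 0} + 1112\right) \left(458 + 1550\right) + 2653 = \left(2 \cdot 5 \frac{1}{-18} + 1112\right) 2008 + 2653 = \left(2 \cdot 5 \left(- \frac{1}{18}\right) + 1112\right) 2008 + 2653 = \left(- \frac{5}{9} + 1112\right) 2008 + 2653 = \frac{10003}{9} \cdot 2008 + 2653 = \frac{20086024}{9} + 2653 = \frac{20109901}{9}$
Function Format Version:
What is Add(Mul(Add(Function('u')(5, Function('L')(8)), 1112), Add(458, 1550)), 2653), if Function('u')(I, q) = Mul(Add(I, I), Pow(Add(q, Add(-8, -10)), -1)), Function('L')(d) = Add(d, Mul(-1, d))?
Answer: Rational(20109901, 9) ≈ 2.2344e+6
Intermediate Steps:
Function('L')(d) = 0
Function('u')(I, q) = Mul(2, I, Pow(Add(-18, q), -1)) (Function('u')(I, q) = Mul(Mul(2, I), Pow(Add(q, -18), -1)) = Mul(Mul(2, I), Pow(Add(-18, q), -1)) = Mul(2, I, Pow(Add(-18, q), -1)))
Add(Mul(Add(Function('u')(5, Function('L')(8)), 1112), Add(458, 1550)), 2653) = Add(Mul(Add(Mul(2, 5, Pow(Add(-18, 0), -1)), 1112), Add(458, 1550)), 2653) = Add(Mul(Add(Mul(2, 5, Pow(-18, -1)), 1112), 2008), 2653) = Add(Mul(Add(Mul(2, 5, Rational(-1, 18)), 1112), 2008), 2653) = Add(Mul(Add(Rational(-5, 9), 1112), 2008), 2653) = Add(Mul(Rational(10003, 9), 2008), 2653) = Add(Rational(20086024, 9), 2653) = Rational(20109901, 9)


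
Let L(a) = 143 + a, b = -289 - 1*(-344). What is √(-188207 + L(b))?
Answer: I*√188009 ≈ 433.6*I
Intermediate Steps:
b = 55 (b = -289 + 344 = 55)
√(-188207 + L(b)) = √(-188207 + (143 + 55)) = √(-188207 + 198) = √(-188009) = I*√188009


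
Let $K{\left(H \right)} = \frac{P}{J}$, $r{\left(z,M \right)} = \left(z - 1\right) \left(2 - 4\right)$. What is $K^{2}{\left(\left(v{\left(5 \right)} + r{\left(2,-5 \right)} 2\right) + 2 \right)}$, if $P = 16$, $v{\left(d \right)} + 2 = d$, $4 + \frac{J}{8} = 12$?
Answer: $\frac{1}{16} \approx 0.0625$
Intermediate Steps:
$J = 64$ ($J = -32 + 8 \cdot 12 = -32 + 96 = 64$)
$v{\left(d \right)} = -2 + d$
$r{\left(z,M \right)} = 2 - 2 z$ ($r{\left(z,M \right)} = \left(-1 + z\right) \left(-2\right) = 2 - 2 z$)
$K{\left(H \right)} = \frac{1}{4}$ ($K{\left(H \right)} = \frac{16}{64} = 16 \cdot \frac{1}{64} = \frac{1}{4}$)
$K^{2}{\left(\left(v{\left(5 \right)} + r{\left(2,-5 \right)} 2\right) + 2 \right)} = \left(\frac{1}{4}\right)^{2} = \frac{1}{16}$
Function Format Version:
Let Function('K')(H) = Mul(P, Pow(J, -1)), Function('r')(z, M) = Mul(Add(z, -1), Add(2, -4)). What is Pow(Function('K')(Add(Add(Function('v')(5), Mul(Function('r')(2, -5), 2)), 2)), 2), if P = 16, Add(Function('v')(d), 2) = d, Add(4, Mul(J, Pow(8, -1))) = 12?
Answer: Rational(1, 16) ≈ 0.062500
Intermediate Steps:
J = 64 (J = Add(-32, Mul(8, 12)) = Add(-32, 96) = 64)
Function('v')(d) = Add(-2, d)
Function('r')(z, M) = Add(2, Mul(-2, z)) (Function('r')(z, M) = Mul(Add(-1, z), -2) = Add(2, Mul(-2, z)))
Function('K')(H) = Rational(1, 4) (Function('K')(H) = Mul(16, Pow(64, -1)) = Mul(16, Rational(1, 64)) = Rational(1, 4))
Pow(Function('K')(Add(Add(Function('v')(5), Mul(Function('r')(2, -5), 2)), 2)), 2) = Pow(Rational(1, 4), 2) = Rational(1, 16)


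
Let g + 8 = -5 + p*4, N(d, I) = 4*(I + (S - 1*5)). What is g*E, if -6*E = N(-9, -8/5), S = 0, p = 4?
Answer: 66/5 ≈ 13.200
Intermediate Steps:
N(d, I) = -20 + 4*I (N(d, I) = 4*(I + (0 - 1*5)) = 4*(I + (0 - 5)) = 4*(I - 5) = 4*(-5 + I) = -20 + 4*I)
E = 22/5 (E = -(-20 + 4*(-8/5))/6 = -(-20 - 32/5)/6 = -⅙*(-132/5) = 22/5 ≈ 4.4000)
g = 3 (g = -8 + (-5 + 4*4) = -8 + (-5 + 16) = -8 + 11 = 3)
g*E = 3*(22/5) = 66/5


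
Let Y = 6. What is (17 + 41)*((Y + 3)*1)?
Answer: 522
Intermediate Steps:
(17 + 41)*((Y + 3)*1) = (17 + 41)*((6 + 3)*1) = 58*(9*1) = 58*9 = 522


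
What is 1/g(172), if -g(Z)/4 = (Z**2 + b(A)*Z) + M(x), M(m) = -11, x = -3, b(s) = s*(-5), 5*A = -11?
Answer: -1/125860 ≈ -7.9453e-6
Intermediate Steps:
A = -11/5 (A = (1/5)*(-11) = -11/5 ≈ -2.2000)
b(s) = -5*s
g(Z) = 44 - 44*Z - 4*Z**2 (g(Z) = -4*((Z**2 + (-5*(-11/5))*Z) - 11) = -4*((Z**2 + 11*Z) - 11) = -4*(-11 + Z**2 + 11*Z) = 44 - 44*Z - 4*Z**2)
1/g(172) = 1/(44 - 44*172 - 4*172**2) = 1/(44 - 7568 - 4*29584) = 1/(44 - 7568 - 118336) = 1/(-125860) = -1/125860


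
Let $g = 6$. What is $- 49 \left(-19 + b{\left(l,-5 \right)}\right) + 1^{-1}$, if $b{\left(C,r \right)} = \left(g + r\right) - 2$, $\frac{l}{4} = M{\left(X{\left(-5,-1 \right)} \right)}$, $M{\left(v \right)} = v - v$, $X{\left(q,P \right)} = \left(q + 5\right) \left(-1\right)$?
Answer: $981$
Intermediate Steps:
$X{\left(q,P \right)} = -5 - q$ ($X{\left(q,P \right)} = \left(5 + q\right) \left(-1\right) = -5 - q$)
$M{\left(v \right)} = 0$
$l = 0$ ($l = 4 \cdot 0 = 0$)
$b{\left(C,r \right)} = 4 + r$ ($b{\left(C,r \right)} = \left(6 + r\right) - 2 = 4 + r$)
$- 49 \left(-19 + b{\left(l,-5 \right)}\right) + 1^{-1} = - 49 \left(-19 + \left(4 - 5\right)\right) + 1^{-1} = - 49 \left(-19 - 1\right) + 1 = \left(-49\right) \left(-20\right) + 1 = 980 + 1 = 981$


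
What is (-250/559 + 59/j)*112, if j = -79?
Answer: -5905872/44161 ≈ -133.74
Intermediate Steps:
(-250/559 + 59/j)*112 = (-250/559 + 59/(-79))*112 = (-250*1/559 + 59*(-1/79))*112 = (-250/559 - 59/79)*112 = -52731/44161*112 = -5905872/44161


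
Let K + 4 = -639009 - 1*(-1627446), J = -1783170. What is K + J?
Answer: -794737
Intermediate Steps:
K = 988433 (K = -4 + (-639009 - 1*(-1627446)) = -4 + (-639009 + 1627446) = -4 + 988437 = 988433)
K + J = 988433 - 1783170 = -794737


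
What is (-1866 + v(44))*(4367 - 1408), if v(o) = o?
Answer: -5391298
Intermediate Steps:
(-1866 + v(44))*(4367 - 1408) = (-1866 + 44)*(4367 - 1408) = -1822*2959 = -5391298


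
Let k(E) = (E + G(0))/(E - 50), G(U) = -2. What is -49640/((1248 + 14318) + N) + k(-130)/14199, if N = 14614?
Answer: -176204057/107131455 ≈ -1.6447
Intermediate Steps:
k(E) = (-2 + E)/(-50 + E) (k(E) = (E - 2)/(E - 50) = (-2 + E)/(-50 + E))
-49640/((1248 + 14318) + N) + k(-130)/14199 = -49640/((1248 + 14318) + 14614) + ((-2 - 130)/(-50 - 130))/14199 = -49640/(15566 + 14614) + (-132/(-180))*(1/14199) = -49640/30180 - 1/180*(-132)*(1/14199) = -49640*1/30180 + (11/15)*(1/14199) = -2482/1509 + 11/212985 = -176204057/107131455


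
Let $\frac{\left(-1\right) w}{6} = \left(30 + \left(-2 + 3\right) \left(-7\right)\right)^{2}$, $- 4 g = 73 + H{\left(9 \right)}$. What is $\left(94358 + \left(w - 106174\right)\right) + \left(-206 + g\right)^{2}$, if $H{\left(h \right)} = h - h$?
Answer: $\frac{564769}{16} \approx 35298.0$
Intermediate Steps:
$H{\left(h \right)} = 0$
$g = - \frac{73}{4}$ ($g = - \frac{73 + 0}{4} = \left(- \frac{1}{4}\right) 73 = - \frac{73}{4} \approx -18.25$)
$w = -3174$ ($w = - 6 \left(30 + \left(-2 + 3\right) \left(-7\right)\right)^{2} = - 6 \left(30 + 1 \left(-7\right)\right)^{2} = - 6 \left(30 - 7\right)^{2} = - 6 \cdot 23^{2} = \left(-6\right) 529 = -3174$)
$\left(94358 + \left(w - 106174\right)\right) + \left(-206 + g\right)^{2} = \left(94358 - 109348\right) + \left(-206 - \frac{73}{4}\right)^{2} = \left(94358 - 109348\right) + \left(- \frac{897}{4}\right)^{2} = -14990 + \frac{804609}{16} = \frac{564769}{16}$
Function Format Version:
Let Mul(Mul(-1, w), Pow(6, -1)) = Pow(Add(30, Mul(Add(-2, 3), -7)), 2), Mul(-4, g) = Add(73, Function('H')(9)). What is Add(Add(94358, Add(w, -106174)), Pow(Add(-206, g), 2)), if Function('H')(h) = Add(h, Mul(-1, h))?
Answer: Rational(564769, 16) ≈ 35298.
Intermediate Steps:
Function('H')(h) = 0
g = Rational(-73, 4) (g = Mul(Rational(-1, 4), Add(73, 0)) = Mul(Rational(-1, 4), 73) = Rational(-73, 4) ≈ -18.250)
w = -3174 (w = Mul(-6, Pow(Add(30, Mul(Add(-2, 3), -7)), 2)) = Mul(-6, Pow(Add(30, Mul(1, -7)), 2)) = Mul(-6, Pow(Add(30, -7), 2)) = Mul(-6, Pow(23, 2)) = Mul(-6, 529) = -3174)
Add(Add(94358, Add(w, -106174)), Pow(Add(-206, g), 2)) = Add(Add(94358, Add(-3174, -106174)), Pow(Add(-206, Rational(-73, 4)), 2)) = Add(Add(94358, -109348), Pow(Rational(-897, 4), 2)) = Add(-14990, Rational(804609, 16)) = Rational(564769, 16)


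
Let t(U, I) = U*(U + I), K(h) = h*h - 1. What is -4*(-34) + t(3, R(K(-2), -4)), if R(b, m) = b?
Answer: 154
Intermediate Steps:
K(h) = -1 + h**2 (K(h) = h**2 - 1 = -1 + h**2)
t(U, I) = U*(I + U)
-4*(-34) + t(3, R(K(-2), -4)) = -4*(-34) + 3*((-1 + (-2)**2) + 3) = 136 + 3*((-1 + 4) + 3) = 136 + 3*(3 + 3) = 136 + 3*6 = 136 + 18 = 154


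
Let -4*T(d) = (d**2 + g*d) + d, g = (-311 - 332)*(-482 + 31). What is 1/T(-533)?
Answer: 4/154282713 ≈ 2.5926e-8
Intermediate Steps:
g = 289993 (g = -643*(-451) = 289993)
T(d) = -144997*d/2 - d**2/4 (T(d) = -((d**2 + 289993*d) + d)/4 = -(d**2 + 289994*d)/4 = -144997*d/2 - d**2/4)
1/T(-533) = 1/(-1/4*(-533)*(289994 - 533)) = 1/(-1/4*(-533)*289461) = 1/(154282713/4) = 4/154282713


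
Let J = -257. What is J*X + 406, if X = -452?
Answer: 116570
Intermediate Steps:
J*X + 406 = -257*(-452) + 406 = 116164 + 406 = 116570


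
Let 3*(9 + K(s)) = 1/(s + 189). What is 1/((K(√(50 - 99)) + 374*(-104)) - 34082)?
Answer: -23496704343/1714953918498913 + 21*I/1714953918498913 ≈ -1.3701e-5 + 1.2245e-14*I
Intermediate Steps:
K(s) = -9 + 1/(3*(189 + s)) (K(s) = -9 + 1/(3*(s + 189)) = -9 + 1/(3*(189 + s)))
1/((K(√(50 - 99)) + 374*(-104)) - 34082) = 1/(((-5102 - 27*√(50 - 99))/(3*(189 + √(50 - 99))) + 374*(-104)) - 34082) = 1/(((-5102 - 189*I)/(3*(189 + √(-49))) - 38896) - 34082) = 1/(((-5102 - 189*I)/(3*(189 + 7*I)) - 38896) - 34082) = 1/((((189 - 7*I)/35770)*(-5102 - 189*I)/3 - 38896) - 34082) = 1/(((-5102 - 189*I)*(189 - 7*I)/107310 - 38896) - 34082) = 1/((-38896 + (-5102 - 189*I)*(189 - 7*I)/107310) - 34082) = 1/(-72978 + (-5102 - 189*I)*(189 - 7*I)/107310)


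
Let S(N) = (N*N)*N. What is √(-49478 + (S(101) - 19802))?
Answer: √961021 ≈ 980.32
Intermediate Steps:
S(N) = N³ (S(N) = N²*N = N³)
√(-49478 + (S(101) - 19802)) = √(-49478 + (101³ - 19802)) = √(-49478 + (1030301 - 19802)) = √(-49478 + 1010499) = √961021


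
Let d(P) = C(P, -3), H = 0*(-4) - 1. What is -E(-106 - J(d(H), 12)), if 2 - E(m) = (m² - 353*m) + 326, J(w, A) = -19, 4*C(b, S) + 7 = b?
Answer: 38604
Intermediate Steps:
C(b, S) = -7/4 + b/4
H = -1 (H = 0 - 1 = -1)
d(P) = -7/4 + P/4
E(m) = -324 - m² + 353*m (E(m) = 2 - ((m² - 353*m) + 326) = 2 - (326 + m² - 353*m) = 2 + (-326 - m² + 353*m) = -324 - m² + 353*m)
-E(-106 - J(d(H), 12)) = -(-324 - (-106 - 1*(-19))² + 353*(-106 - 1*(-19))) = -(-324 - (-106 + 19)² + 353*(-106 + 19)) = -(-324 - 1*(-87)² + 353*(-87)) = -(-324 - 1*7569 - 30711) = -(-324 - 7569 - 30711) = -1*(-38604) = 38604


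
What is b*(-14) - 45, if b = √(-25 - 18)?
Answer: -45 - 14*I*√43 ≈ -45.0 - 91.804*I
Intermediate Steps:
b = I*√43 (b = √(-43) = I*√43 ≈ 6.5574*I)
b*(-14) - 45 = (I*√43)*(-14) - 45 = -14*I*√43 - 45 = -45 - 14*I*√43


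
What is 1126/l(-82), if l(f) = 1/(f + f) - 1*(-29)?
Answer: 184664/4755 ≈ 38.836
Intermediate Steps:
l(f) = 29 + 1/(2*f) (l(f) = 1/(2*f) + 29 = 29 + 1/(2*f))
1126/l(-82) = 1126/(29 + (½)/(-82)) = 1126/(29 + (½)*(-1/82)) = 1126/(29 - 1/164) = 1126/(4755/164) = 1126*(164/4755) = 184664/4755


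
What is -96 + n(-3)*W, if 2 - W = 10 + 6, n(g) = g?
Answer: -54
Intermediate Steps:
W = -14 (W = 2 - (10 + 6) = 2 - 1*16 = 2 - 16 = -14)
-96 + n(-3)*W = -96 - 3*(-14) = -96 + 42 = -54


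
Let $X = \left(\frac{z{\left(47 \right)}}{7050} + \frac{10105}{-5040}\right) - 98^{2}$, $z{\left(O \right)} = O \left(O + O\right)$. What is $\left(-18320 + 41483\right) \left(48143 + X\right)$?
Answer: $\frac{1071176317901}{1200} \approx 8.9265 \cdot 10^{8}$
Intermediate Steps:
$z{\left(O \right)} = 2 O^{2}$ ($z{\left(O \right)} = O 2 O = 2 O^{2}$)
$X = - \frac{242055533}{25200}$ ($X = \left(\frac{2 \cdot 47^{2}}{7050} + \frac{10105}{-5040}\right) - 98^{2} = \left(2 \cdot 2209 \cdot \frac{1}{7050} + 10105 \left(- \frac{1}{5040}\right)\right) - 9604 = \left(4418 \cdot \frac{1}{7050} - \frac{2021}{1008}\right) - 9604 = \left(\frac{47}{75} - \frac{2021}{1008}\right) - 9604 = - \frac{34733}{25200} - 9604 = - \frac{242055533}{25200} \approx -9605.4$)
$\left(-18320 + 41483\right) \left(48143 + X\right) = \left(-18320 + 41483\right) \left(48143 - \frac{242055533}{25200}\right) = 23163 \cdot \frac{971148067}{25200} = \frac{1071176317901}{1200}$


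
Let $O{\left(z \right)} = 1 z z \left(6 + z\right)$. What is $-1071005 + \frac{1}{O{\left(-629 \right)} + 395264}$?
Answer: $- \frac{263562634054396}{246089079} \approx -1.071 \cdot 10^{6}$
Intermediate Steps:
$O{\left(z \right)} = z^{2} \left(6 + z\right)$ ($O{\left(z \right)} = z z \left(6 + z\right) = z^{2} \left(6 + z\right)$)
$-1071005 + \frac{1}{O{\left(-629 \right)} + 395264} = -1071005 + \frac{1}{\left(-629\right)^{2} \left(6 - 629\right) + 395264} = -1071005 + \frac{1}{395641 \left(-623\right) + 395264} = -1071005 + \frac{1}{-246484343 + 395264} = -1071005 + \frac{1}{-246089079} = -1071005 - \frac{1}{246089079} = - \frac{263562634054396}{246089079}$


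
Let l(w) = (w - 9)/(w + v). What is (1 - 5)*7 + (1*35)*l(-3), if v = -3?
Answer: 42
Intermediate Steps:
l(w) = (-9 + w)/(-3 + w) (l(w) = (w - 9)/(w - 3) = (-9 + w)/(-3 + w))
(1 - 5)*7 + (1*35)*l(-3) = (1 - 5)*7 + (1*35)*((-9 - 3)/(-3 - 3)) = -4*7 + 35*(-12/(-6)) = -28 + 35*(-⅙*(-12)) = -28 + 35*2 = -28 + 70 = 42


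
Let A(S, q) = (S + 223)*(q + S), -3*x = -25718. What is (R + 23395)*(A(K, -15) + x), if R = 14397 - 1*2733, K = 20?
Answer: 1029437417/3 ≈ 3.4315e+8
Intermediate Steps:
x = 25718/3 (x = -1/3*(-25718) = 25718/3 ≈ 8572.7)
A(S, q) = (223 + S)*(S + q)
R = 11664 (R = 14397 - 2733 = 11664)
(R + 23395)*(A(K, -15) + x) = (11664 + 23395)*((20**2 + 223*20 + 223*(-15) + 20*(-15)) + 25718/3) = 35059*((400 + 4460 - 3345 - 300) + 25718/3) = 35059*(1215 + 25718/3) = 35059*(29363/3) = 1029437417/3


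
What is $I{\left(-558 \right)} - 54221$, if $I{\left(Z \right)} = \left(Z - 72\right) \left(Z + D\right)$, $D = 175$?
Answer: $187069$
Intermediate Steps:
$I{\left(Z \right)} = \left(-72 + Z\right) \left(175 + Z\right)$ ($I{\left(Z \right)} = \left(Z - 72\right) \left(Z + 175\right) = \left(-72 + Z\right) \left(175 + Z\right)$)
$I{\left(-558 \right)} - 54221 = \left(-12600 + \left(-558\right)^{2} + 103 \left(-558\right)\right) - 54221 = \left(-12600 + 311364 - 57474\right) - 54221 = 241290 - 54221 = 187069$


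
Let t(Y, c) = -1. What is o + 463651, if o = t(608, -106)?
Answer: 463650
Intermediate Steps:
o = -1
o + 463651 = -1 + 463651 = 463650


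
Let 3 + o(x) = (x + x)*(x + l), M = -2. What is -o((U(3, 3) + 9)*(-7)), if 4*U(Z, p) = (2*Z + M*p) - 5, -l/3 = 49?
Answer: -174661/8 ≈ -21833.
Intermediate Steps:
l = -147 (l = -3*49 = -147)
U(Z, p) = -5/4 + Z/2 - p/2 (U(Z, p) = ((2*Z - 2*p) - 5)/4 = ((-2*p + 2*Z) - 5)/4 = (-5 - 2*p + 2*Z)/4 = -5/4 + Z/2 - p/2)
o(x) = -3 + 2*x*(-147 + x) (o(x) = -3 + (x + x)*(x - 147) = -3 + (2*x)*(-147 + x) = -3 + 2*x*(-147 + x))
-o((U(3, 3) + 9)*(-7)) = -(-3 - 294*((-5/4 + (½)*3 - ½*3) + 9)*(-7) + 2*(((-5/4 + (½)*3 - ½*3) + 9)*(-7))²) = -(-3 - 294*((-5/4 + 3/2 - 3/2) + 9)*(-7) + 2*(((-5/4 + 3/2 - 3/2) + 9)*(-7))²) = -(-3 - 294*(-5/4 + 9)*(-7) + 2*((-5/4 + 9)*(-7))²) = -(-3 - 4557*(-7)/2 + 2*((31/4)*(-7))²) = -(-3 - 294*(-217/4) + 2*(-217/4)²) = -(-3 + 31899/2 + 2*(47089/16)) = -(-3 + 31899/2 + 47089/8) = -1*174661/8 = -174661/8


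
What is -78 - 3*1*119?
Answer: -435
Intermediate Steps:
-78 - 3*1*119 = -78 - 3*119 = -78 - 357 = -435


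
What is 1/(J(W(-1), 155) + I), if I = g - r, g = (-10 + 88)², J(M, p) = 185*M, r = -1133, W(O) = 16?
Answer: 1/10177 ≈ 9.8261e-5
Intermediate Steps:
g = 6084 (g = 78² = 6084)
I = 7217 (I = 6084 - 1*(-1133) = 6084 + 1133 = 7217)
1/(J(W(-1), 155) + I) = 1/(185*16 + 7217) = 1/(2960 + 7217) = 1/10177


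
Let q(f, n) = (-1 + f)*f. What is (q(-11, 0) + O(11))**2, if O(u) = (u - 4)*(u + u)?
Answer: 81796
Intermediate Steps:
O(u) = 2*u*(-4 + u) (O(u) = (-4 + u)*(2*u) = 2*u*(-4 + u))
q(f, n) = f*(-1 + f)
(q(-11, 0) + O(11))**2 = (-11*(-1 - 11) + 2*11*(-4 + 11))**2 = (-11*(-12) + 2*11*7)**2 = (132 + 154)**2 = 286**2 = 81796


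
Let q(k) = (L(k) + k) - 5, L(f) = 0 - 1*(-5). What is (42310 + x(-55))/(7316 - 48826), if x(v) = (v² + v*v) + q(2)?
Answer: -24181/20755 ≈ -1.1651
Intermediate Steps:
L(f) = 5 (L(f) = 0 + 5 = 5)
q(k) = k (q(k) = (5 + k) - 5 = k)
x(v) = 2 + 2*v² (x(v) = (v² + v*v) + 2 = (v² + v²) + 2 = 2*v² + 2 = 2 + 2*v²)
(42310 + x(-55))/(7316 - 48826) = (42310 + (2 + 2*(-55)²))/(7316 - 48826) = (42310 + (2 + 2*3025))/(-41510) = (42310 + (2 + 6050))*(-1/41510) = (42310 + 6052)*(-1/41510) = 48362*(-1/41510) = -24181/20755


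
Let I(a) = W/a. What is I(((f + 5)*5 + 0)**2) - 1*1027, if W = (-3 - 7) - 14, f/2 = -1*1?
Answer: -77033/75 ≈ -1027.1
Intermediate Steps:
f = -2 (f = 2*(-1*1) = 2*(-1) = -2)
W = -24 (W = -10 - 14 = -24)
I(a) = -24/a
I(((f + 5)*5 + 0)**2) - 1*1027 = -24/((-2 + 5)*5 + 0)**2 - 1*1027 = -24/(3*5 + 0)**2 - 1027 = -24/(15 + 0)**2 - 1027 = -24/(15**2) - 1027 = -24/225 - 1027 = -24*1/225 - 1027 = -8/75 - 1027 = -77033/75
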